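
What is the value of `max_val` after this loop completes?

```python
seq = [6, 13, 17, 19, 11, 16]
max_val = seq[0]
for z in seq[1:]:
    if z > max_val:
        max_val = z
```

Maximum of [6, 13, 17, 19, 11, 16]
`max_val` takes the values: 6 → 13 → 17 → 19

Answer: 19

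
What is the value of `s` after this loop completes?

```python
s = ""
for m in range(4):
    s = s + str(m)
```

Concatenate digits 0 to 3
`s` takes the values: "" → "0" → "01" → "012" → "0123"

Answer: "0123"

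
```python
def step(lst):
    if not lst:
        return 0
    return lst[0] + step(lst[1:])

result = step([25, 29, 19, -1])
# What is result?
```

25 + 29 + 19 + (-1) + 0 = 72

Answer: 72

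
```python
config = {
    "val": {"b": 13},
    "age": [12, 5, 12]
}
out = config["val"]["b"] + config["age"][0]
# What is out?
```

Trace:
`config = { ...` → config = {'val': {'b': 13}, 'age': [12, 5, 12]}
`out = config["val"]["b"] + config["age"][0]` → out = 25
So out = 25

Answer: 25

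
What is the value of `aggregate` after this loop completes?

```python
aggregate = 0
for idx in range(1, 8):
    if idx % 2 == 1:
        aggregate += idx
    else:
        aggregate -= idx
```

Add odd, subtract even
`aggregate` takes the values: 0 → 1 → -1 → 2 → -2 → 3 → -3 → 4

Answer: 4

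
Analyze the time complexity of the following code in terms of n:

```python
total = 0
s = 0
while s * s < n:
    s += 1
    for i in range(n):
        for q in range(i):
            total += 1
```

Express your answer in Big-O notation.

Each loop level contributes: √n × n × n. Multiplying the contributions gives O(n^2√n).

Answer: O(n^2√n)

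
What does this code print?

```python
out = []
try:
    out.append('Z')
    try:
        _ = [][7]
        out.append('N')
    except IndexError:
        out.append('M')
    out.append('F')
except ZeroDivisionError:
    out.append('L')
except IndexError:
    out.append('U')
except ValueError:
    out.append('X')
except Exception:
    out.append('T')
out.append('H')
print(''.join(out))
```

Execution trace: 'Z' (try body) → 'M' (inner except IndexError) → 'F' (try body, no exception) → 'H' (after the try/except). Output: ZMFH

Answer: ZMFH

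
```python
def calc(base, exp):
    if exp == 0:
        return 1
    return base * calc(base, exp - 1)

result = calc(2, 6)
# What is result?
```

calc(2, 6) = 2 * 2 * 2 * 2 * 2 * 2 = 64

Answer: 64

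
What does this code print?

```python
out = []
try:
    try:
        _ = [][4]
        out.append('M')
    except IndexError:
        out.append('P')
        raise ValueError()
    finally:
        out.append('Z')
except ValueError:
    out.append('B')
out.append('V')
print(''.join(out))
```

Execution trace: 'P' (inner except IndexError) → 'Z' (inner finally) → 'B' (outer except ValueError) → 'V' (after the try/except). Output: PZBV

Answer: PZBV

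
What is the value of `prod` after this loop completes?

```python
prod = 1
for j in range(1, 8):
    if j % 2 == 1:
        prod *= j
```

Product of odd numbers 1 to 7
`prod` takes the values: 1 → 3 → 15 → 105

Answer: 105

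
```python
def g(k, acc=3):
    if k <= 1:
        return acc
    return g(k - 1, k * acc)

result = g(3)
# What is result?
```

Accumulator trace (n, acc): (3, 3) -> (2, 9) -> (1, 18) -> return 18

Answer: 18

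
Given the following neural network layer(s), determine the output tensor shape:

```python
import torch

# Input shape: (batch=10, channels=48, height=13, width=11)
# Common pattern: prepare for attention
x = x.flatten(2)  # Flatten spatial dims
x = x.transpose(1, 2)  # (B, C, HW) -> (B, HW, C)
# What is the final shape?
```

Input: (10, 48, 13, 11) -> after flatten(2): (10, 48, 143) -> Output: (10, 143, 48)

Answer: (10, 143, 48)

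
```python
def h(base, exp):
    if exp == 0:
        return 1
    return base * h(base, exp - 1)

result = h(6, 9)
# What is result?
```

h(6, 9) = 6 * 6 * 6 * 6 * 6 * 6 * 6 * 6 * 6 = 10077696

Answer: 10077696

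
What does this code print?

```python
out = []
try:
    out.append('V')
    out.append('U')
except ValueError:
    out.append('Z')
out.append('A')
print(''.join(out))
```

Execution trace: 'V' (try body) → 'U' (try body, no exception) → 'A' (after the try/except). Output: VUA

Answer: VUA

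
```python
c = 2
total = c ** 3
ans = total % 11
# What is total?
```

Trace:
`c = 2` → c = 2
`total = c ** 3` → total = 8
`ans = total % 11` → ans = 8
So total = 8

Answer: 8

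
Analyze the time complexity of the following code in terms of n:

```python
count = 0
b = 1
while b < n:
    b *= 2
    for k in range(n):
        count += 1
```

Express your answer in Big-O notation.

Each loop level contributes: log n × n. Multiplying the contributions gives O(n log n).

Answer: O(n log n)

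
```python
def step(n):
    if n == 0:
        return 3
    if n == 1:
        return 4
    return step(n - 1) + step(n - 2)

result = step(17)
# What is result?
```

Build up from base cases: step(0)=3, step(1)=4, step(2)=7, step(3)=11, step(4)=18, step(5)=29, step(6)=47, ..., step(17)=9349

Answer: 9349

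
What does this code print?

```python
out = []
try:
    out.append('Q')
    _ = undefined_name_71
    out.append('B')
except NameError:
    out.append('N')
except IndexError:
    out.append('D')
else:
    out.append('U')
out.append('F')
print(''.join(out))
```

Execution trace: 'Q' (try body) → 'N' (except NameError) → 'F' (after the try/except). Output: QNF

Answer: QNF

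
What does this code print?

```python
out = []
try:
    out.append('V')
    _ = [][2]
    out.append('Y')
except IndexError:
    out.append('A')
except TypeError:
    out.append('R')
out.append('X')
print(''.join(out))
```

Execution trace: 'V' (try body) → 'A' (except IndexError) → 'X' (after the try/except). Output: VAX

Answer: VAX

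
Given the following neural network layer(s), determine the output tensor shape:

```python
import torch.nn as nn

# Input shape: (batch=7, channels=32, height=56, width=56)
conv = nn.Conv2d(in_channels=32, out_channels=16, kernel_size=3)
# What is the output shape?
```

Input: (7, 32, 56, 56) -> Output: (7, 16, 54, 54)

Answer: (7, 16, 54, 54)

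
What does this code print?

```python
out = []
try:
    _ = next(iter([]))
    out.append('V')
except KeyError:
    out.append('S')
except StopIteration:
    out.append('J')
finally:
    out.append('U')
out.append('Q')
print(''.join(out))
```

Execution trace: 'J' (except StopIteration) → 'U' (finally) → 'Q' (after the try/except). Output: JUQ

Answer: JUQ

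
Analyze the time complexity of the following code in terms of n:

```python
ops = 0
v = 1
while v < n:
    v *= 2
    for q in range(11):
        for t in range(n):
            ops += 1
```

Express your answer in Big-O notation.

Each loop level contributes: log n × 1 × n. Multiplying the contributions gives O(n log n).

Answer: O(n log n)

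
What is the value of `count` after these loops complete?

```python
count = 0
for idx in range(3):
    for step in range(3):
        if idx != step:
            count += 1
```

3² - 3 (exclude diagonal)
`count` takes the values: 0 → 1 → 2 → 3 → 4 → 5 → 6

Answer: 6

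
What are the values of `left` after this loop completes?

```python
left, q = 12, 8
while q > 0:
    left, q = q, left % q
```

GCD of 12 and 8
`left` takes the values: 12 → 8 → 4

Answer: 4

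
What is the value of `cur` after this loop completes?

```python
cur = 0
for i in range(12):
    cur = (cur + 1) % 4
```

Increment mod 4, 12 times = 0
`cur` takes the values: 0 → 1 → 2 → 3 → 0 → 1 → 2 → 3 → 0 → 1 → 2 → 3 → 0

Answer: 0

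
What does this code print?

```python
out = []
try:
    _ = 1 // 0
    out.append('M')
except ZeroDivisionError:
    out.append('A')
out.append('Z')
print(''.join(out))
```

Execution trace: 'A' (except ZeroDivisionError) → 'Z' (after the try/except). Output: AZ

Answer: AZ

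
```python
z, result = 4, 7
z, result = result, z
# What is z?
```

Trace:
`z, result = 4, 7` → z = 4; result = 7
`z, result = result, z` → z = 7; result = 4
So z = 7

Answer: 7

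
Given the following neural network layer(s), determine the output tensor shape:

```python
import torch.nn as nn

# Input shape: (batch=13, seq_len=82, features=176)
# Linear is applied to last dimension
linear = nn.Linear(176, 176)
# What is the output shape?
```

Input: (13, 82, 176) -> Output: (13, 82, 176)

Answer: (13, 82, 176)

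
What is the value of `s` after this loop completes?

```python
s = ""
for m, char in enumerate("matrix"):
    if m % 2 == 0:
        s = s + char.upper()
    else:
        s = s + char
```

Uppercase even positions in 'matrix'
`s` takes the values: "" → "M" → "Ma" → "MaT" → "MaTr" → "MaTrI" → "MaTrIx"

Answer: "MaTrIx"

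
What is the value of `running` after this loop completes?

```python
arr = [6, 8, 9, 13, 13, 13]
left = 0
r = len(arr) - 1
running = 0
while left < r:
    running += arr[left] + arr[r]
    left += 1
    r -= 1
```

Sum of pairs from ends
`running` takes the values: 0 → 19 → 40 → 62

Answer: 62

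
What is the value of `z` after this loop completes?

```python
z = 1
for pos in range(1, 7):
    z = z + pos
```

Start at 1, add 1 through 6
`z` takes the values: 1 → 2 → 4 → 7 → 11 → 16 → 22

Answer: 22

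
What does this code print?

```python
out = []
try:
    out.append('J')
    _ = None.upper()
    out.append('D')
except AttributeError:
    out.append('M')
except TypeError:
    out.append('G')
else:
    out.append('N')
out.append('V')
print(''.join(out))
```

Execution trace: 'J' (try body) → 'M' (except AttributeError) → 'V' (after the try/except). Output: JMV

Answer: JMV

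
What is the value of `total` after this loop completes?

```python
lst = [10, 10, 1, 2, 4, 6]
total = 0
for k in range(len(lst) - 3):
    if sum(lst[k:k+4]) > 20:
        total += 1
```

Count windows with sum > 20
`total` takes the values: 0 → 1

Answer: 1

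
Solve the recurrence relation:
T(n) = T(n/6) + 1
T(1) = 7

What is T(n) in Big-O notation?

Each step divides n by 6 and adds 1. After log_6(n) steps we reach T(1)=7. So T(n) = 1·log_6(n) + 7 = O(log n).

Answer: O(log n)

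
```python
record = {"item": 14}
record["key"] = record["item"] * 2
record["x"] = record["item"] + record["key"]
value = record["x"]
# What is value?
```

Trace:
`record = {"item": 14}` → record = {'item': 14}
`record["key"] = record["item"] * 2` → record = {'item': 14, 'key': 28}
`record["x"] = record["item"] + record["key"]` → record = {'item': 14, 'key': 28, 'x': 42}
`value = record["x"]` → value = 42
So value = 42

Answer: 42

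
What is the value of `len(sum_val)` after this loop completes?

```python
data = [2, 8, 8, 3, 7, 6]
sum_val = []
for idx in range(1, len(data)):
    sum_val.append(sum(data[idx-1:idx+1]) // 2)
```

Number of 2-element averages
`sum_val` takes the values: [] → [5] → [5, 8] → [5, 8, 5] → [5, 8, 5, 5] → [5, 8, 5, 5, 6]
So `len(sum_val)` = 5

Answer: 5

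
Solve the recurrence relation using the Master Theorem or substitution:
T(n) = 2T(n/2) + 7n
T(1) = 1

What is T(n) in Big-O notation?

By Master Theorem: a=2, b=2, f(n)=7n. Since log_2(2) = 1 and f(n) = Θ(n^1), Case 2 applies. T(n) = O(n log n).

Answer: O(n log n)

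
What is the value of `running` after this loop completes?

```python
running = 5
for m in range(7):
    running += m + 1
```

Start at 5, add 1 to 7 = 33
`running` takes the values: 5 → 6 → 8 → 11 → 15 → 20 → 26 → 33

Answer: 33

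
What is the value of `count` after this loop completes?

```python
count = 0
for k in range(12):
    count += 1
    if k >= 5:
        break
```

Loop breaks when k reaches 5, count is 6
`count` takes the values: 0 → 1 → 2 → 3 → 4 → 5 → 6

Answer: 6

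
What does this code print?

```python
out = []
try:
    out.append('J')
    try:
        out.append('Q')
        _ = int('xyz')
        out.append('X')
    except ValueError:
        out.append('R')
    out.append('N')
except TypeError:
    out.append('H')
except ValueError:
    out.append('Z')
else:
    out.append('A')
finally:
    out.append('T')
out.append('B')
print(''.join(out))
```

Execution trace: 'J' (try body) → 'Q' (inner try body) → 'R' (inner except ValueError) → 'N' (try body, no exception) → 'A' (else) → 'T' (finally) → 'B' (after the try/except). Output: JQRNATB

Answer: JQRNATB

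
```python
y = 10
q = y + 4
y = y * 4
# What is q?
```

Trace:
`y = 10` → y = 10
`q = y + 4` → q = 14
`y = y * 4` → y = 40
So q = 14

Answer: 14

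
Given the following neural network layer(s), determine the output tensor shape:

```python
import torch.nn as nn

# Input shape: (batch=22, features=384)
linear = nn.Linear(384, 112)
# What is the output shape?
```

Input: (22, 384) -> Output: (22, 112)

Answer: (22, 112)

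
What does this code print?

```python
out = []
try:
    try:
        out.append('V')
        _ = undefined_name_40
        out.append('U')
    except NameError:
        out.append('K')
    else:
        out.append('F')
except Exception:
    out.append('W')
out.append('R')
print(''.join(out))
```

Execution trace: 'V' (inner try body) → 'K' (inner except NameError) → 'R' (after the try/except). Output: VKR

Answer: VKR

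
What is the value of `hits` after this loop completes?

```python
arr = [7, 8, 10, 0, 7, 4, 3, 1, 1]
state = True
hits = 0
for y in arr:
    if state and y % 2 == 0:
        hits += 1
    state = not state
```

Count even values at even positions
`hits` takes the values: 0 → 1

Answer: 1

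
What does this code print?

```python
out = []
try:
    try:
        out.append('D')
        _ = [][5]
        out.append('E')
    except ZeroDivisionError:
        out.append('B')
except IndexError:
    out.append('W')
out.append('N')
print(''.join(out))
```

Execution trace: 'D' (try body) → 'W' (outer except IndexError) → 'N' (after the try/except). Output: DWN

Answer: DWN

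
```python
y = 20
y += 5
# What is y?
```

Trace:
`y = 20` → y = 20
`y += 5` → y = 25
So y = 25

Answer: 25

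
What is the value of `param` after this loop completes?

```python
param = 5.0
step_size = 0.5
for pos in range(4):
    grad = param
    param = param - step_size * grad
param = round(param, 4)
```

Gradient descent: w = 5.0 * (1 - 0.5)^4
`param` takes the values: 5.0 → 2.5 → 1.25 → 0.625 → 0.3125

Answer: 0.3125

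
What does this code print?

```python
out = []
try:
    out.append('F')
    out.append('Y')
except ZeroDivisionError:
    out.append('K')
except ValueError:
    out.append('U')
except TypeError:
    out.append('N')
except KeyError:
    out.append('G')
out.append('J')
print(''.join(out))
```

Execution trace: 'F' (try body) → 'Y' (try body, no exception) → 'J' (after the try/except). Output: FYJ

Answer: FYJ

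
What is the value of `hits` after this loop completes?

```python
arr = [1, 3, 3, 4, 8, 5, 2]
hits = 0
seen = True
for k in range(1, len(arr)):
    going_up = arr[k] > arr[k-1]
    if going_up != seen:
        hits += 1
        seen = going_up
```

Count direction changes in [1, 3, 3, 4, 8, 5, 2]
`hits` takes the values: 0 → 1 → 2 → 3

Answer: 3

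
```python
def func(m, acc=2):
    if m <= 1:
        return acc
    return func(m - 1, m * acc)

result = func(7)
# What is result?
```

Accumulator trace (n, acc): (7, 2) -> (6, 14) -> (5, 84) -> (4, 420) -> (3, 1680) -> (2, 5040) -> (1, 10080) -> return 10080

Answer: 10080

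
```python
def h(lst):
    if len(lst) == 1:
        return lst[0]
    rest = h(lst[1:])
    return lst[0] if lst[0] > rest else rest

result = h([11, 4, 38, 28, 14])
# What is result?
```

Recursive max over [11, 4, 38, 28, 14] = 38

Answer: 38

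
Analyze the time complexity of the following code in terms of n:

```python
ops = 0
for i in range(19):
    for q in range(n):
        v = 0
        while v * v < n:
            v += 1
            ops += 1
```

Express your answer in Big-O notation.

Each loop level contributes: 1 × n × √n. Multiplying the contributions gives O(n√n).

Answer: O(n√n)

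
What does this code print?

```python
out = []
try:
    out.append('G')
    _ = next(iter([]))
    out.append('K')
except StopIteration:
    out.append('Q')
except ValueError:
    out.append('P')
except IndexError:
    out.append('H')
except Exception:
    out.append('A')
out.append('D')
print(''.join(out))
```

Execution trace: 'G' (try body) → 'Q' (except StopIteration) → 'D' (after the try/except). Output: GQD

Answer: GQD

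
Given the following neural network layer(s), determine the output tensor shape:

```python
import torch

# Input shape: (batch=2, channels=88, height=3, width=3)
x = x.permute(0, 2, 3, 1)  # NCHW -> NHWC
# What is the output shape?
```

Input: (2, 88, 3, 3) -> Output: (2, 3, 3, 88)

Answer: (2, 3, 3, 88)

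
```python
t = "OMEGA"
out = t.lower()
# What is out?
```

Trace:
`t = "OMEGA"` → t = 'OMEGA'
`out = t.lower()` → out = 'omega'
So out = 'omega'

Answer: 'omega'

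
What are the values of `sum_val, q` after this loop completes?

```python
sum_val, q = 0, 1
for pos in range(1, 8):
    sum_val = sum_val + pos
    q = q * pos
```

Sum and factorial of 1 to 7
`sum_val, q` takes the values: (0, 1) → (1, 1) → (3, 1) → (3, 2) → (6, 2) → (6, 6) → (10, 6) → (10, 24) → (15, 24) → (15, 120) → (21, 120) → (21, 720) → (28, 720) → (28, 5040)

Answer: 28, 5040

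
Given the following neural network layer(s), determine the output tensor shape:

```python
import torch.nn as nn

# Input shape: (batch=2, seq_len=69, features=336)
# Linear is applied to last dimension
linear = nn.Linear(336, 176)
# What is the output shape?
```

Input: (2, 69, 336) -> Output: (2, 69, 176)

Answer: (2, 69, 176)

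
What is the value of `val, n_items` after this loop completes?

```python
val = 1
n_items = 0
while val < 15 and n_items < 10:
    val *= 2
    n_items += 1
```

Double until >= 15 or 10 iterations
`val, n_items` takes the values: (1, 0) → (2, 0) → (2, 1) → (4, 1) → (4, 2) → (8, 2) → (8, 3) → (16, 3) → (16, 4)

Answer: 16, 4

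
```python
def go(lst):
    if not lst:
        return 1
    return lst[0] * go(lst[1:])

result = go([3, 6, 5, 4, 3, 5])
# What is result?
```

Product over [3, 6, 5, 4, 3, 5] = 3 * 6 * 5 * 4 * 3 * 5 = 5400

Answer: 5400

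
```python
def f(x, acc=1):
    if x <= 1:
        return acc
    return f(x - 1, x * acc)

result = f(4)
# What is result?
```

Accumulator trace (n, acc): (4, 1) -> (3, 4) -> (2, 12) -> (1, 24) -> return 24

Answer: 24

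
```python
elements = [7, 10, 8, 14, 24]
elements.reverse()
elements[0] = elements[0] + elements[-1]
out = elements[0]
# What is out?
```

Trace:
`elements = [7, 10, 8, 14, 24]` → elements = [7, 10, 8, 14, 24]
`elements.reverse()` → elements = [24, 14, 8, 10, 7]
`elements[0] = elements[0] + elements[-1]` → elements = [31, 14, 8, 10, 7]
`out = elements[0]` → out = 31
So out = 31

Answer: 31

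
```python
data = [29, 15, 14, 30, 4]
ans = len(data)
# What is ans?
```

Trace:
`data = [29, 15, 14, 30, 4]` → data = [29, 15, 14, 30, 4]
`ans = len(data)` → ans = 5
So ans = 5

Answer: 5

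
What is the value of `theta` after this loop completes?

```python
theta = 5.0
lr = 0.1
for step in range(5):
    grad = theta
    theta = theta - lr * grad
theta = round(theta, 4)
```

Gradient descent: w = 5.0 * (1 - 0.1)^5
`theta` takes the values: 5.0 → 4.5 → 4.05 → 3.645 → 3.2805 → 2.95245 → 2.9524

Answer: 2.9524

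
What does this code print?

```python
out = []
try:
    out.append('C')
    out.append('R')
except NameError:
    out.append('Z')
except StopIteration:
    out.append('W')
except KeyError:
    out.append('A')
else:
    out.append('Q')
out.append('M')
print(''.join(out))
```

Execution trace: 'C' (try body) → 'R' (try body, no exception) → 'Q' (else) → 'M' (after the try/except). Output: CRQM

Answer: CRQM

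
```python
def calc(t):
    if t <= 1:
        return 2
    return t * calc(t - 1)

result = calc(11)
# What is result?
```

calc(11) = 11 * 10 * 9 * 8 * 7 * 6 * 5 * 4 * 3 * 2 * 2 = 79833600

Answer: 79833600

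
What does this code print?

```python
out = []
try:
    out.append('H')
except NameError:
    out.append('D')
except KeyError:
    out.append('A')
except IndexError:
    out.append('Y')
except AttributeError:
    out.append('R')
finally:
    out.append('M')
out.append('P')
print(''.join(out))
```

Execution trace: 'H' (try body, no exception) → 'M' (finally) → 'P' (after the try/except). Output: HMP

Answer: HMP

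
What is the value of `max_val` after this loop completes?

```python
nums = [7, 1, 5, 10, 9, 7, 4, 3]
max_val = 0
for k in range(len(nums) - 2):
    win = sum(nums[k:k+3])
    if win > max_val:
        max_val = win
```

Max sum of 3-element window in [7, 1, 5, 10, 9, 7, 4, 3]
`max_val` takes the values: 0 → 13 → 16 → 24 → 26

Answer: 26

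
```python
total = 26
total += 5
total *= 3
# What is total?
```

Trace:
`total = 26` → total = 26
`total += 5` → total = 31
`total *= 3` → total = 93
So total = 93

Answer: 93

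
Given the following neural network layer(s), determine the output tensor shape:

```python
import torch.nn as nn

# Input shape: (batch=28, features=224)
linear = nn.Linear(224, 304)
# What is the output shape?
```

Input: (28, 224) -> Output: (28, 304)

Answer: (28, 304)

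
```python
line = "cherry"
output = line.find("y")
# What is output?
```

Trace:
`line = "cherry"` → line = 'cherry'
`output = line.find("y")` → output = 5
So output = 5

Answer: 5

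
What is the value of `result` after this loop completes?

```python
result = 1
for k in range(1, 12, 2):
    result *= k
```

Product of 1, 3, 5, ... up to 11
`result` takes the values: 1 → 3 → 15 → 105 → 945 → 10395

Answer: 10395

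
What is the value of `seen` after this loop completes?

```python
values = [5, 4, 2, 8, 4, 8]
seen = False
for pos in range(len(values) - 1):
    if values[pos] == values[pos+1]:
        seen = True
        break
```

Check consecutive duplicates in [5, 4, 2, 8, 4, 8]
`seen` takes the values: False

Answer: False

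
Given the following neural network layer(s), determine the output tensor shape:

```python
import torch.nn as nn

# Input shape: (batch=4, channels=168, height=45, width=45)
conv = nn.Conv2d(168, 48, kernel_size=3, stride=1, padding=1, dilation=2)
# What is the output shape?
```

Input: (4, 168, 45, 45) -> Output: (4, 48, 43, 43)

Answer: (4, 48, 43, 43)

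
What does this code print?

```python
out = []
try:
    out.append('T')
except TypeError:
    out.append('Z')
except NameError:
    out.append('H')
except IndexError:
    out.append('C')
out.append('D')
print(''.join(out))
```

Execution trace: 'T' (try body, no exception) → 'D' (after the try/except). Output: TD

Answer: TD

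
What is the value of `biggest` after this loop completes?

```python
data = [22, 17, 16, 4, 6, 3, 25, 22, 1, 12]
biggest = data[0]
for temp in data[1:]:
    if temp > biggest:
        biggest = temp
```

Maximum of [22, 17, 16, 4, 6, 3, 25, 22, 1, 12]
`biggest` takes the values: 22 → 25

Answer: 25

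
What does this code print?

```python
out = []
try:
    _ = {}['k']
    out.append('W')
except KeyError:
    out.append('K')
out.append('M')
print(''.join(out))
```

Execution trace: 'K' (except KeyError) → 'M' (after the try/except). Output: KM

Answer: KM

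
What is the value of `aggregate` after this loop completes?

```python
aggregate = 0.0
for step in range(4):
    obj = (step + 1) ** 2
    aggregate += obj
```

Sum of squared losses 1² + 2² + ... + 4²
`aggregate` takes the values: 0.0 → 1.0 → 5.0 → 14.0 → 30.0

Answer: 30.0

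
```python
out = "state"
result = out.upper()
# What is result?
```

Trace:
`out = "state"` → out = 'state'
`result = out.upper()` → result = 'STATE'
So result = 'STATE'

Answer: 'STATE'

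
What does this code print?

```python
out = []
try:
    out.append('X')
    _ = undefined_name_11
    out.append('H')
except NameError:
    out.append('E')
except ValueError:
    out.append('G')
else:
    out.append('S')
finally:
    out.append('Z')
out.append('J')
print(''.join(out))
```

Execution trace: 'X' (try body) → 'E' (except NameError) → 'Z' (finally) → 'J' (after the try/except). Output: XEZJ

Answer: XEZJ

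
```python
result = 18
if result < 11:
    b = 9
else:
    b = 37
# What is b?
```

Trace:
`result = 18` → result = 18
`if result < 11: ...` → result < 11 is False, take else branch → b = 37
So b = 37

Answer: 37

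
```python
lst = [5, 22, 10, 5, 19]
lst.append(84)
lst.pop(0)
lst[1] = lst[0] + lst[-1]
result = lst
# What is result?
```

Trace:
`lst = [5, 22, 10, 5, 19]` → lst = [5, 22, 10, 5, 19]
`lst.append(84)` → lst = [5, 22, 10, 5, 19, 84]
`lst.pop(0)` → lst = [22, 10, 5, 19, 84]
`lst[1] = lst[0] + lst[-1]` → lst = [22, 106, 5, 19, 84]
`result = lst` → result = [22, 106, 5, 19, 84]
So result = [22, 106, 5, 19, 84]

Answer: [22, 106, 5, 19, 84]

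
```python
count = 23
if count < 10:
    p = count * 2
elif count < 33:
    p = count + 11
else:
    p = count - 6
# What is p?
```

Trace:
`count = 23` → count = 23
`if count < 10: ...` → count < 10 is False, count < 33 is True → p = 34
So p = 34

Answer: 34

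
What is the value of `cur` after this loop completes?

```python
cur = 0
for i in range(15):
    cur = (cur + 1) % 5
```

Increment mod 5, 15 times = 0
`cur` takes the values: 0 → 1 → 2 → 3 → 4 → 0 → 1 → 2 → 3 → 4 → 0 → 1 → 2 → 3 → 4 → 0

Answer: 0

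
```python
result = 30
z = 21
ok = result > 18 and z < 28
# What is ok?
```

Trace:
`result = 30` → result = 30
`z = 21` → z = 21
`ok = result > 18 and z < 28` → ok = True
So ok = True

Answer: True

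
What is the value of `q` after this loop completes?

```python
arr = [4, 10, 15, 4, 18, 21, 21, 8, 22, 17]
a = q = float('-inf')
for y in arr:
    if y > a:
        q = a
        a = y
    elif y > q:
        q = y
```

Second largest (with repeats) in [4, 10, 15, 4, 18, 21, 21, 8, 22, 17]
`q` takes the values: -inf → 4 → 10 → 15 → 18 → 21

Answer: 21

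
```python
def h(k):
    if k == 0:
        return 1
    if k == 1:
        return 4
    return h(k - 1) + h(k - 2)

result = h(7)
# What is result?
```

Build up from base cases: h(0)=1, h(1)=4, h(2)=5, h(3)=9, h(4)=14, h(5)=23, h(6)=37, ..., h(7)=60

Answer: 60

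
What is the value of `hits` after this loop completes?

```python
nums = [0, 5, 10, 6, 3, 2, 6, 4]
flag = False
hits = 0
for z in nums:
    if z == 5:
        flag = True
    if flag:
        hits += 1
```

Count elements after first 5 in [0, 5, 10, 6, 3, 2, 6, 4]
`hits` takes the values: 0 → 1 → 2 → 3 → 4 → 5 → 6 → 7

Answer: 7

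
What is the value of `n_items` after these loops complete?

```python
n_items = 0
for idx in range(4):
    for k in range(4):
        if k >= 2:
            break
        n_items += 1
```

Inner breaks at 2, outer runs 4 times
`n_items` takes the values: 0 → 1 → 2 → 3 → 4 → 5 → 6 → 7 → 8

Answer: 8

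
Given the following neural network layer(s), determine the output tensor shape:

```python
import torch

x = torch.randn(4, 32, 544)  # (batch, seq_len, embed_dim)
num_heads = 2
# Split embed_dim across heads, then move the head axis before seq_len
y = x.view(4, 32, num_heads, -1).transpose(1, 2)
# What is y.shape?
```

Input: (4, 32, 544) -> head_dim = 544 // 2 = 272; after view: (4, 32, 2, 272) -> after transpose(1, 2): (4, 2, 32, 272) -> Output: (4, 2, 32, 272)

Answer: (4, 2, 32, 272)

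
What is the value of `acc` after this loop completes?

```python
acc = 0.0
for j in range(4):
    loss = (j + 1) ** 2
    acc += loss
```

Sum of squared losses 1² + 2² + ... + 4²
`acc` takes the values: 0.0 → 1.0 → 5.0 → 14.0 → 30.0

Answer: 30.0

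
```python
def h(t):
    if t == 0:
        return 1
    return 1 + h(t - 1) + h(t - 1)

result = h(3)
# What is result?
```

h(t) = 1 + 2·h(t-1), h(0)=1. Closed form: (1+1)·2^3 - 1 = 15.

Answer: 15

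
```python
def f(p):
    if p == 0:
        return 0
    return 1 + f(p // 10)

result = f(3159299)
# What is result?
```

Count of digits of 3159299: 7

Answer: 7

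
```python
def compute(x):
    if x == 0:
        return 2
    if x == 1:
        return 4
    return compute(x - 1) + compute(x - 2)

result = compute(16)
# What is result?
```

Build up from base cases: compute(0)=2, compute(1)=4, compute(2)=6, compute(3)=10, compute(4)=16, compute(5)=26, compute(6)=42, ..., compute(16)=5168

Answer: 5168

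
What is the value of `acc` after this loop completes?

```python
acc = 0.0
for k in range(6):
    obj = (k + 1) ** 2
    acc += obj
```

Sum of squared losses 1² + 2² + ... + 6²
`acc` takes the values: 0.0 → 1.0 → 5.0 → 14.0 → 30.0 → 55.0 → 91.0

Answer: 91.0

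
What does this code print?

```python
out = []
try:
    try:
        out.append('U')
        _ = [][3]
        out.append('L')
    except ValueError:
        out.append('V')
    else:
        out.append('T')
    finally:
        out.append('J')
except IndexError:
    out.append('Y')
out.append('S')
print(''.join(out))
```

Execution trace: 'U' (try body) → 'J' (finally) → 'Y' (outer except IndexError) → 'S' (after the try/except). Output: UJYS

Answer: UJYS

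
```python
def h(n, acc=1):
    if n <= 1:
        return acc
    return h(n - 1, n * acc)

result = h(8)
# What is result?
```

Accumulator trace (n, acc): (8, 1) -> (7, 8) -> (6, 56) -> (5, 336) -> (4, 1680) -> (3, 6720) -> (2, 20160) -> (1, 40320) -> return 40320

Answer: 40320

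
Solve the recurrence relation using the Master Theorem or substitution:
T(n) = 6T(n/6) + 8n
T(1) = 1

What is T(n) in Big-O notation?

By Master Theorem: a=6, b=6, f(n)=8n. Since log_6(6) = 1 and f(n) = Θ(n^1), Case 2 applies. T(n) = O(n log n).

Answer: O(n log n)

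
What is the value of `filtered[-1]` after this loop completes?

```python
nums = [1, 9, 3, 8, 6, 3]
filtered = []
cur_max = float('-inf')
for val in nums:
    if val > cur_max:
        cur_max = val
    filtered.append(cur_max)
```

Running max ends at 9
`filtered` takes the values: [] → [1] → [1, 9] → [1, 9, 9] → [1, 9, 9, 9] → [1, 9, 9, 9, 9] → [1, 9, 9, 9, 9, 9]
So `filtered[-1]` = 9

Answer: 9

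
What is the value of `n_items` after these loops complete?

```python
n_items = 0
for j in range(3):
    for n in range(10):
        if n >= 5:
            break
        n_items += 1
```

Inner breaks at 5, outer runs 3 times
`n_items` takes the values: 0 → 1 → 2 → 3 → 4 → 5 → 6 → 7 → 8 → 9 → 10 → 11 → 12 → 13 → 14 → 15

Answer: 15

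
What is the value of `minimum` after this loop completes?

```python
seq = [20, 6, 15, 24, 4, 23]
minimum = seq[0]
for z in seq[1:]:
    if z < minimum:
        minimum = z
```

Minimum of [20, 6, 15, 24, 4, 23]
`minimum` takes the values: 20 → 6 → 4

Answer: 4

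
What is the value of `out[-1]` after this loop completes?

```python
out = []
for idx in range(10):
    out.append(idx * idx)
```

Last element of squares 0 to 9
`out` takes the values: [] → [0] → [0, 1] → [0, 1, 4] → [0, 1, 4, 9] → [0, 1, 4, 9, 16] → [0, 1, 4, 9, 16, 25] → [0, 1, 4, 9, 16, 25, 36] → [0, 1, 4, 9, 16, 25, 36, 49] → [0, 1, 4, 9, 16, 25, 36, 49, 64] → [0, 1, 4, 9, 16, 25, 36, 49, 64, 81]
So `out[-1]` = 81

Answer: 81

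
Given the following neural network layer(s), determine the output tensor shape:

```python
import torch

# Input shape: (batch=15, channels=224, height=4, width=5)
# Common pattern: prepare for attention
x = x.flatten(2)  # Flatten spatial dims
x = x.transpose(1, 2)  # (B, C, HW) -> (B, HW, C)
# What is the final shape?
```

Input: (15, 224, 4, 5) -> after flatten(2): (15, 224, 20) -> Output: (15, 20, 224)

Answer: (15, 20, 224)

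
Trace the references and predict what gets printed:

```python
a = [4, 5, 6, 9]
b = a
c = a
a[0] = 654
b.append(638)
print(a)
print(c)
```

Key concept: multiple aliases.
Step by step:
`a = [4, 5, 6, 9]` → a = [4, 5, 6, 9]
`b = a` → b = [4, 5, 6, 9] (same object as a)
`c = a` → c = [4, 5, 6, 9] (same object as a, b)
`a[0] = 654` → a = [654, 5, 6, 9] (same object as b, c); b = [654, 5, 6, 9] (same object as a, c); c = [654, 5, 6, 9] (same object as a, b)
`b.append(638)` → a = [654, 5, 6, 9, 638] (same object as b, c); b = [654, 5, 6, 9, 638] (same object as a, c); c = [654, 5, 6, 9, 638] (same object as a, b)
`print(a)` → prints [654, 5, 6, 9, 638]
`print(c)` → prints [654, 5, 6, 9, 638]

Answer:
[654, 5, 6, 9, 638]
[654, 5, 6, 9, 638]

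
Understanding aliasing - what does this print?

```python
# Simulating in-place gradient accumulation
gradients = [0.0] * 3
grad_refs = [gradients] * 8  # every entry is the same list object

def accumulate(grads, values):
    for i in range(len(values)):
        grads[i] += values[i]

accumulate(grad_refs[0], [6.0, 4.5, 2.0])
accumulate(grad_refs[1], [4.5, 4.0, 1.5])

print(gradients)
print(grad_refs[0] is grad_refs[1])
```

Key concept: gradient accumulation aliasing.
Step by step:
`gradients = [0.0] * 3` → gradients = [0.0, 0.0, 0.0]
`grad_refs = [gradients] * 8` → grad_refs = [[0.0, 0.0, 0.0], [0.0, 0.0, 0.0], [0.0, 0.0, 0.0], [0.0, 0.0, 0.0], [0.0, 0.0, 0.0], [0.0, 0.0, 0.0], [0.0, 0.0, 0.0], [0.0, 0.0, 0.0]]
`accumulate(grad_refs[0], [6.0, 4.5, 2.0])` → gradients = [6.0, 4.5, 2.0]; grad_refs = [[6.0, 4.5, 2.0], [6.0, 4.5, 2.0], [6.0, 4.5, 2.0], [6.0, 4.5, 2.0], [6.0, 4.5, 2.0], [6.0, 4.5, 2.0], [6.0, 4.5, 2.0], [6.0, 4.5, 2.0]]
`accumulate(grad_refs[1], [4.5, 4.0, 1.5])` → gradients = [10.5, 8.5, 3.5]; grad_refs = [[10.5, 8.5, 3.5], [10.5, 8.5, 3.5], [10.5, 8.5, 3.5], [10.5, 8.5, 3.5], [10.5, 8.5, 3.5], [10.5, 8.5, 3.5], [10.5, 8.5, 3.5], [10.5, 8.5, 3.5]]
`print(gradients)` → prints [10.5, 8.5, 3.5]
`print(grad_refs[0] is grad_refs[1])` → prints True

Answer:
[10.5, 8.5, 3.5]
True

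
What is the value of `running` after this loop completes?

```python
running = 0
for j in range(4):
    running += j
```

Sum of 0 to 3 = 6
`running` takes the values: 0 → 1 → 3 → 6

Answer: 6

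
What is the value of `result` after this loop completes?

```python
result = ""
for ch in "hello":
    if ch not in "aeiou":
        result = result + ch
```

Remove vowels from 'hello'
`result` takes the values: "" → "h" → "hl" → "hll"

Answer: "hll"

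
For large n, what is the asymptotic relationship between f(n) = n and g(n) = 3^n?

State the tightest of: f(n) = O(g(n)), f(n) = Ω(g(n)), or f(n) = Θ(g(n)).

n vs 3^n: f(n) = O(g(n)) but not Ω(g(n)) — 3^n grows strictly faster than n.

Answer: f(n) = O(g(n)) but not Ω(g(n)) — 3^n grows strictly faster than n.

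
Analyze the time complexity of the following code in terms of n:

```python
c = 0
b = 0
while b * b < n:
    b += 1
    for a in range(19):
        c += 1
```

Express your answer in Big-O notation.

Each loop level contributes: √n × 1. Multiplying the contributions gives O(√n).

Answer: O(√n)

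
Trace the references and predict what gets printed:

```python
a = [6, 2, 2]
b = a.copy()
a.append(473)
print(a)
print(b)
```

Key concept: list.copy() creates independent copy.
Step by step:
`a = [6, 2, 2]` → a = [6, 2, 2]
`b = a.copy()` → b = [6, 2, 2]
`a.append(473)` → a = [6, 2, 2, 473]
`print(a)` → prints [6, 2, 2, 473]
`print(b)` → prints [6, 2, 2]

Answer:
[6, 2, 2, 473]
[6, 2, 2]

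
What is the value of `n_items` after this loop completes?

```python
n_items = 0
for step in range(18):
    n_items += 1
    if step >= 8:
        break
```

Loop breaks when step reaches 8, n_items is 9
`n_items` takes the values: 0 → 1 → 2 → 3 → 4 → 5 → 6 → 7 → 8 → 9

Answer: 9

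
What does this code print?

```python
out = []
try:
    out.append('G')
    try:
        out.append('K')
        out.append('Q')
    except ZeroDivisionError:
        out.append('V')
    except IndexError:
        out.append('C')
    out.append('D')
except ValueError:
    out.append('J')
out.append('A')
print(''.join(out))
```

Execution trace: 'G' (try body) → 'K' (inner try body) → 'Q' (inner try body, no exception) → 'D' (try body, no exception) → 'A' (after the try/except). Output: GKQDA

Answer: GKQDA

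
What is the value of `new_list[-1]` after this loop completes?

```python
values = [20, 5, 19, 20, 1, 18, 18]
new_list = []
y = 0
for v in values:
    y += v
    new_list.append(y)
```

Cumulative sum ends at 101
`new_list` takes the values: [] → [20] → [20, 25] → [20, 25, 44] → [20, 25, 44, 64] → [20, 25, 44, 64, 65] → [20, 25, 44, 64, 65, 83] → [20, 25, 44, 64, 65, 83, 101]
So `new_list[-1]` = 101

Answer: 101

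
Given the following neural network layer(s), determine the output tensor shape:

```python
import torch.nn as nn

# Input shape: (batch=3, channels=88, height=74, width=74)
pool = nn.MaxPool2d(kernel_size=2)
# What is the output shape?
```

Input: (3, 88, 74, 74) -> Output: (3, 88, 37, 37)

Answer: (3, 88, 37, 37)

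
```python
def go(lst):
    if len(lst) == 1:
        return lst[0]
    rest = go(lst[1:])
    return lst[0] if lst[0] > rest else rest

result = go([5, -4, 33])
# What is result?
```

Recursive max over [5, -4, 33] = 33

Answer: 33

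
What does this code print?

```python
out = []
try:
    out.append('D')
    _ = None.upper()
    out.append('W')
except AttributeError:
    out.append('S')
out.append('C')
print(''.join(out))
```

Execution trace: 'D' (try body) → 'S' (except AttributeError) → 'C' (after the try/except). Output: DSC

Answer: DSC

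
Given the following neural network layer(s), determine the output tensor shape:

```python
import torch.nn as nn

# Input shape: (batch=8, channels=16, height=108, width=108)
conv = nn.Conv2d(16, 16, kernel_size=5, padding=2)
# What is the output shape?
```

Input: (8, 16, 108, 108) -> Output: (8, 16, 108, 108)

Answer: (8, 16, 108, 108)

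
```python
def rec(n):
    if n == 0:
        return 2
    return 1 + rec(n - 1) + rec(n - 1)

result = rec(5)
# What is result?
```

rec(n) = 1 + 2·rec(n-1), rec(0)=2. Closed form: (2+1)·2^5 - 1 = 95.

Answer: 95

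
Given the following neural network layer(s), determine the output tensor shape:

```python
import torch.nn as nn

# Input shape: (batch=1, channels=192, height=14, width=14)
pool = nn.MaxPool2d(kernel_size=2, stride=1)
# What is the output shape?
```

Input: (1, 192, 14, 14) -> Output: (1, 192, 13, 13)

Answer: (1, 192, 13, 13)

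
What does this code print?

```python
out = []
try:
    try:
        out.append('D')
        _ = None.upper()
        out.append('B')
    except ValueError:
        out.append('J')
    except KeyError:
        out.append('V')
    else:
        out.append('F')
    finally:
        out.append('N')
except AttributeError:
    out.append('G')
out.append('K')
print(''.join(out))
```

Execution trace: 'D' (try body) → 'N' (finally) → 'G' (outer except AttributeError) → 'K' (after the try/except). Output: DNGK

Answer: DNGK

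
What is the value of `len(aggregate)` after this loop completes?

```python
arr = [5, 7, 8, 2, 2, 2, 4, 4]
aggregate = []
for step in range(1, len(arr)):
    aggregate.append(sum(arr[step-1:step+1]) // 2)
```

Number of 2-element averages
`aggregate` takes the values: [] → [6] → [6, 7] → [6, 7, 5] → [6, 7, 5, 2] → [6, 7, 5, 2, 2] → [6, 7, 5, 2, 2, 3] → [6, 7, 5, 2, 2, 3, 4]
So `len(aggregate)` = 7

Answer: 7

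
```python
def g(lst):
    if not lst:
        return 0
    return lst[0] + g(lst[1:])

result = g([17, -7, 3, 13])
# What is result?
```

17 + (-7) + 3 + 13 + 0 = 26

Answer: 26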